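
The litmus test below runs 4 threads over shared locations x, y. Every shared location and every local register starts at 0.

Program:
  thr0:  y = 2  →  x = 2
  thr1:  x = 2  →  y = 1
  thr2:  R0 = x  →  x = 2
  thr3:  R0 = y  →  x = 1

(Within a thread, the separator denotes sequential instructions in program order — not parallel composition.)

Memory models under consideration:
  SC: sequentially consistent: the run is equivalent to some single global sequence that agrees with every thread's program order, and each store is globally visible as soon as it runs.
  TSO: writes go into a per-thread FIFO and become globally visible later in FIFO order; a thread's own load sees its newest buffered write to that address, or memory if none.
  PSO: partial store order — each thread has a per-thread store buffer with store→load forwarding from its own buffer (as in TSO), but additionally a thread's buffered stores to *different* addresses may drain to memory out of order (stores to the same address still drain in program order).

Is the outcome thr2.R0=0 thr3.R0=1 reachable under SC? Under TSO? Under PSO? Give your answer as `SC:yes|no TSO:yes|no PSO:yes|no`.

SC:yes TSO:yes PSO:yes

outcome vector order: (thr2.R0,thr3.R0)
SC (9): 00; 01; 02; 10; 11; 12; 20; 21; 22
TSO (9): 00; 01; 02; 10; 11; 12; 20; 21; 22
PSO (9): 00; 01; 02; 10; 11; 12; 20; 21; 22
target 01 ∈ {SC,TSO,PSO}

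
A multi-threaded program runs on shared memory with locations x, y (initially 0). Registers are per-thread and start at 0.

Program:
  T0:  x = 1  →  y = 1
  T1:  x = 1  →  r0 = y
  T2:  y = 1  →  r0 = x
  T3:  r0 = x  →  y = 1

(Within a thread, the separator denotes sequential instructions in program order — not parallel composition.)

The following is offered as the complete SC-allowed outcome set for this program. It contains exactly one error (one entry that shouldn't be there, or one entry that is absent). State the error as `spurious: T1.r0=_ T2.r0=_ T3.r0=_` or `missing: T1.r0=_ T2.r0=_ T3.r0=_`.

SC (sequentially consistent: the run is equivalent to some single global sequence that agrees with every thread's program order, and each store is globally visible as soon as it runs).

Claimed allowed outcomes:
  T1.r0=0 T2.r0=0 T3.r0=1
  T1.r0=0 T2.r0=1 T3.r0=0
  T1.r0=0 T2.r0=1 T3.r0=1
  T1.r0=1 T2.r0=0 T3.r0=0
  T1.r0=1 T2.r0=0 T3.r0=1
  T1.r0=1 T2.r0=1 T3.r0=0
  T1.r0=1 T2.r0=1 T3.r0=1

outcome vector order: (T1.r0,T2.r0,T3.r0)
SC: 6 outcomes — {010, 011, 100, 101, 110, 111}
claimed∖SC = {001}

spurious: T1.r0=0 T2.r0=0 T3.r0=1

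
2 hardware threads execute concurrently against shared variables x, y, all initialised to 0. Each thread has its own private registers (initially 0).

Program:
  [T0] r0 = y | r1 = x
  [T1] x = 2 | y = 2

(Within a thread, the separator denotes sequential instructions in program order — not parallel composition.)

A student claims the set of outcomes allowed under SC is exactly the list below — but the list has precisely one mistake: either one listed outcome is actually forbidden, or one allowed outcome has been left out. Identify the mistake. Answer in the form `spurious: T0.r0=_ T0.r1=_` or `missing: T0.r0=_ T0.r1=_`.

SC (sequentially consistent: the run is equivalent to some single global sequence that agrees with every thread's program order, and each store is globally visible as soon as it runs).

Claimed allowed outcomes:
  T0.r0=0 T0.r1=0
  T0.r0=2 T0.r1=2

missing: T0.r0=0 T0.r1=2

outcome vector order: (T0.r0,T0.r1)
under SC → <0 0> <0 2> <2 2>
SC∖claimed = {<0 2>}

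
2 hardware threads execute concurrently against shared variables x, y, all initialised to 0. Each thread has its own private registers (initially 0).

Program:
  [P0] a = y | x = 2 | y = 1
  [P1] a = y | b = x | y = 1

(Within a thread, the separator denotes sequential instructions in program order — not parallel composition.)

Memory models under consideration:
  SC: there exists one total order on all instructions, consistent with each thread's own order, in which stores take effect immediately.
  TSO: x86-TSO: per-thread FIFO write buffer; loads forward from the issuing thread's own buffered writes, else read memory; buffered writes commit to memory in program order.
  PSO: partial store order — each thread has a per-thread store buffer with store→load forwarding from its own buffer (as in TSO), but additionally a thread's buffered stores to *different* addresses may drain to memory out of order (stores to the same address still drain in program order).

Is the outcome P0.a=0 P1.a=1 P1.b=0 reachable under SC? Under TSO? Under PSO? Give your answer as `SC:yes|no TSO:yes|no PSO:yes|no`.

SC:no TSO:no PSO:yes

outcome vector order: (P0.a,P1.a,P1.b)
SC: 4 outcomes — {000, 002, 012, 100}
TSO: 4 outcomes — {000, 002, 012, 100}
PSO: 5 outcomes — {000, 002, 010, 012, 100}
target 010 ∈ {PSO}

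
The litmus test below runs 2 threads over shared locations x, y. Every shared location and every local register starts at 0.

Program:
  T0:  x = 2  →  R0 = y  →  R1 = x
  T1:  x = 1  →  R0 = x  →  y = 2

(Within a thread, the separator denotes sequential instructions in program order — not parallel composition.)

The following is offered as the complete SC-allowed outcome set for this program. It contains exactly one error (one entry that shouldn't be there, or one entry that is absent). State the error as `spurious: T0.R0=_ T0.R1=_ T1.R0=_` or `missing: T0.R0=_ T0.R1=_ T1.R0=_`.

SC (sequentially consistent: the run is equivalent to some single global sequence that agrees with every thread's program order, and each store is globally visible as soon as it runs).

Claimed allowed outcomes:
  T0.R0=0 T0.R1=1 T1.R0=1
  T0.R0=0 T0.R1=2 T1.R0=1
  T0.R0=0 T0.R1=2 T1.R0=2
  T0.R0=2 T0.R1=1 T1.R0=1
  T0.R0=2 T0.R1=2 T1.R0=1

outcome vector order: (T0.R0,T0.R1,T1.R0)
[SC] allowed = {<0 1 1>; <0 2 1>; <0 2 2>; <2 1 1>; <2 2 1>; <2 2 2>}
SC∖claimed = {<2 2 2>}

missing: T0.R0=2 T0.R1=2 T1.R0=2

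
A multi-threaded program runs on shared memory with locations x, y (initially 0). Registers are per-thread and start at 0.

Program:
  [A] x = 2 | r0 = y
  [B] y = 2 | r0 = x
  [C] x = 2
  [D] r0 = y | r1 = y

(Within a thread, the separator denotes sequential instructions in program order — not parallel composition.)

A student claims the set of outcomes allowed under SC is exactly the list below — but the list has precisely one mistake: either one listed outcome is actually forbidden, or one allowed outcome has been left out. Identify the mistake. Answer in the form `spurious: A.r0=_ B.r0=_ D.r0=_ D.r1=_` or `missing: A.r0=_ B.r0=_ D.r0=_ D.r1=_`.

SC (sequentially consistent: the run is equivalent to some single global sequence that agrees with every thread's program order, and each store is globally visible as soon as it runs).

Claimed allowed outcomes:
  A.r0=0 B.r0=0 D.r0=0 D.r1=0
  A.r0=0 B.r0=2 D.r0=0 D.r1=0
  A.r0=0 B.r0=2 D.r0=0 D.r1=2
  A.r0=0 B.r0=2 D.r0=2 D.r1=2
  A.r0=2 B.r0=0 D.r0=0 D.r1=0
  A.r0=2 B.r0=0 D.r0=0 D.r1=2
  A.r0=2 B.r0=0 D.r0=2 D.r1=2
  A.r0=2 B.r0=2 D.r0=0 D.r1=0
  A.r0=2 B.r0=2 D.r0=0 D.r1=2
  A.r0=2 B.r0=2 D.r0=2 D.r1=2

outcome vector order: (A.r0,B.r0,D.r0,D.r1)
under SC → (0,2,0,0), (0,2,0,2), (0,2,2,2), (2,0,0,0), (2,0,0,2), (2,0,2,2), (2,2,0,0), (2,2,0,2), (2,2,2,2)
claimed∖SC = {(0,0,0,0)}

spurious: A.r0=0 B.r0=0 D.r0=0 D.r1=0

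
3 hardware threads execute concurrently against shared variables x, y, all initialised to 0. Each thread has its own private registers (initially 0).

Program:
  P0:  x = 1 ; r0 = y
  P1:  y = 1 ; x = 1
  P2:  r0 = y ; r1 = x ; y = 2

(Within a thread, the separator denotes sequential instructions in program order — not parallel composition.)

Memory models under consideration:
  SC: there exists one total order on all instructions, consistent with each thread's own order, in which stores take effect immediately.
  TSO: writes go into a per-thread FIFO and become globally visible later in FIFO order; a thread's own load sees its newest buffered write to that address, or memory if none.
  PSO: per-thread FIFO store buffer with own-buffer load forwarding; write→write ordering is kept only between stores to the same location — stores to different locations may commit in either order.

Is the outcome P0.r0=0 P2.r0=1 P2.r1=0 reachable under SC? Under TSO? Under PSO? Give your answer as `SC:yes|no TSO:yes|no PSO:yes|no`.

SC:no TSO:yes PSO:yes

outcome vector order: (P0.r0,P2.r0,P2.r1)
SC (11): 000; 001; 011; 100; 101; 110; 111; 200; 201; 210; 211
TSO (12): 000; 001; 010; 011; 100; 101; 110; 111; 200; 201; 210; 211
PSO (12): 000; 001; 010; 011; 100; 101; 110; 111; 200; 201; 210; 211
target 010 ∈ {TSO,PSO}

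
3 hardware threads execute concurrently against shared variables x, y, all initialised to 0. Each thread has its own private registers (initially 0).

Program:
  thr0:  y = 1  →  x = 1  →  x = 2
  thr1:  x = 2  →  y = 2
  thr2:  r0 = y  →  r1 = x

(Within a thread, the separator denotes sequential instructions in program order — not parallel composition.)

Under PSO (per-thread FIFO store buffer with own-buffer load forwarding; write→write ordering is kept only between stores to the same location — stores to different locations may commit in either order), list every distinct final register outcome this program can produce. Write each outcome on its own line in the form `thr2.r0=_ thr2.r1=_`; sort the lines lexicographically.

thr2.r0=0 thr2.r1=0
thr2.r0=0 thr2.r1=1
thr2.r0=0 thr2.r1=2
thr2.r0=1 thr2.r1=0
thr2.r0=1 thr2.r1=1
thr2.r0=1 thr2.r1=2
thr2.r0=2 thr2.r1=0
thr2.r0=2 thr2.r1=1
thr2.r0=2 thr2.r1=2

outcome vector order: (thr2.r0,thr2.r1)
|PSO outcomes| = 9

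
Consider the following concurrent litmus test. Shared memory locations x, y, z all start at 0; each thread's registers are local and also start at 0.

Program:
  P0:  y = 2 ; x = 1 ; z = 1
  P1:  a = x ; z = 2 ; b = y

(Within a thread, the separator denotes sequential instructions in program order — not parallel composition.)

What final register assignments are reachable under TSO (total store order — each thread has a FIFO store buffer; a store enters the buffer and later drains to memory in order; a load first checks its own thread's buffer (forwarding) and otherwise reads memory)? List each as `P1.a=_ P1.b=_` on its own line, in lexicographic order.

P1.a=0 P1.b=0
P1.a=0 P1.b=2
P1.a=1 P1.b=2

outcome vector order: (P1.a,P1.b)
|TSO outcomes| = 3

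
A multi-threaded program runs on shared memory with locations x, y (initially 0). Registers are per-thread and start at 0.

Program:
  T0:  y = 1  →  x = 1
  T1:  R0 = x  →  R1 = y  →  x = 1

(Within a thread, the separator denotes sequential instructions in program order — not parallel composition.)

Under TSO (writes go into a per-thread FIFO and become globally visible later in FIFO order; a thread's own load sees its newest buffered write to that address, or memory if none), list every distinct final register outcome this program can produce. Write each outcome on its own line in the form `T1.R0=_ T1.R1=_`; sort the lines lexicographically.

T1.R0=0 T1.R1=0
T1.R0=0 T1.R1=1
T1.R0=1 T1.R1=1

outcome vector order: (T1.R0,T1.R1)
|TSO outcomes| = 3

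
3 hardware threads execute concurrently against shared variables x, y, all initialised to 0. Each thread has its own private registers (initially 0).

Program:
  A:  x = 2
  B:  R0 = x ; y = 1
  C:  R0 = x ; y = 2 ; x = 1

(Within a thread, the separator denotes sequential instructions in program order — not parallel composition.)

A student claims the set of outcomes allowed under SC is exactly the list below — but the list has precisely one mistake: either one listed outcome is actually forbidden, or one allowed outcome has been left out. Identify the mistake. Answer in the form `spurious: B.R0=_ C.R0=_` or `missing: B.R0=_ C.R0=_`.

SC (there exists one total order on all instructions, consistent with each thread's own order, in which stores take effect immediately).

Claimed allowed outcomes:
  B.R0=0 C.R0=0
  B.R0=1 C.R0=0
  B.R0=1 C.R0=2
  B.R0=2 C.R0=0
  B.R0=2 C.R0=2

missing: B.R0=0 C.R0=2

outcome vector order: (B.R0,C.R0)
under SC → 0/0, 0/2, 1/0, 1/2, 2/0, 2/2
SC∖claimed = {0/2}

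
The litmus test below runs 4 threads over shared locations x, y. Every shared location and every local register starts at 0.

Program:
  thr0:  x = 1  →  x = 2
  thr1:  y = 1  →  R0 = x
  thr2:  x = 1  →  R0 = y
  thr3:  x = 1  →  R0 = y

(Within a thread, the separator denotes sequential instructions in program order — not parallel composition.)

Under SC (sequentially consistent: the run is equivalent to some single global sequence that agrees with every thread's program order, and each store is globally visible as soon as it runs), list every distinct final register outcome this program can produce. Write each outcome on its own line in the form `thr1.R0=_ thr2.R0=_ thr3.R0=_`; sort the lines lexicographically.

thr1.R0=0 thr2.R0=1 thr3.R0=1
thr1.R0=1 thr2.R0=0 thr3.R0=0
thr1.R0=1 thr2.R0=0 thr3.R0=1
thr1.R0=1 thr2.R0=1 thr3.R0=0
thr1.R0=1 thr2.R0=1 thr3.R0=1
thr1.R0=2 thr2.R0=0 thr3.R0=0
thr1.R0=2 thr2.R0=0 thr3.R0=1
thr1.R0=2 thr2.R0=1 thr3.R0=0
thr1.R0=2 thr2.R0=1 thr3.R0=1

outcome vector order: (thr1.R0,thr2.R0,thr3.R0)
|SC outcomes| = 9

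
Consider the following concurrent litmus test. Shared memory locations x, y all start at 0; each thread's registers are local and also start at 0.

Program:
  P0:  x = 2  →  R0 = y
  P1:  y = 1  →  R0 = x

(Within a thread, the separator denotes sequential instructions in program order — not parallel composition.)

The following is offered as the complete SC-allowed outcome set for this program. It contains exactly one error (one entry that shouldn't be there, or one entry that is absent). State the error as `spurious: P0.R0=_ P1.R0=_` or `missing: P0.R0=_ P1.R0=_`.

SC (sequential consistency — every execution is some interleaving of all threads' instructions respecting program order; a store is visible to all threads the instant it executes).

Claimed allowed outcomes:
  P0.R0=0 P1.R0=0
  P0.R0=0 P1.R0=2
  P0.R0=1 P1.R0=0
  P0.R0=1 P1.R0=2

outcome vector order: (P0.R0,P1.R0)
under SC → (0,2); (1,0); (1,2)
claimed∖SC = {(0,0)}

spurious: P0.R0=0 P1.R0=0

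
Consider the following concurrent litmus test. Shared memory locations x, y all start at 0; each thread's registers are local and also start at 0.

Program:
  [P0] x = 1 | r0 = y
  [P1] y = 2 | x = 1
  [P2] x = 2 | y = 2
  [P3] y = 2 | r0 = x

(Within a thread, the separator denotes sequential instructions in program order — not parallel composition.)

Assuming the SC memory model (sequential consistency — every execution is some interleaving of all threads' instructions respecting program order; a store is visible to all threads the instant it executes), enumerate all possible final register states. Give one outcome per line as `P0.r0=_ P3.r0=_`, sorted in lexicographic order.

outcome vector order: (P0.r0,P3.r0)
|SC outcomes| = 5

P0.r0=0 P3.r0=1
P0.r0=0 P3.r0=2
P0.r0=2 P3.r0=0
P0.r0=2 P3.r0=1
P0.r0=2 P3.r0=2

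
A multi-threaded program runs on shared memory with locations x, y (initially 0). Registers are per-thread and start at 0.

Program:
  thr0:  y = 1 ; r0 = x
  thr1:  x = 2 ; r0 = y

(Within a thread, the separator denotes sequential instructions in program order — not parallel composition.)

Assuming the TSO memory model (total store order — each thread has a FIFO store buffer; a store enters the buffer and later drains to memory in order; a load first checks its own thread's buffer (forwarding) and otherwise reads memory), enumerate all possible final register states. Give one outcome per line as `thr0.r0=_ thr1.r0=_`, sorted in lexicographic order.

outcome vector order: (thr0.r0,thr1.r0)
|TSO outcomes| = 4

thr0.r0=0 thr1.r0=0
thr0.r0=0 thr1.r0=1
thr0.r0=2 thr1.r0=0
thr0.r0=2 thr1.r0=1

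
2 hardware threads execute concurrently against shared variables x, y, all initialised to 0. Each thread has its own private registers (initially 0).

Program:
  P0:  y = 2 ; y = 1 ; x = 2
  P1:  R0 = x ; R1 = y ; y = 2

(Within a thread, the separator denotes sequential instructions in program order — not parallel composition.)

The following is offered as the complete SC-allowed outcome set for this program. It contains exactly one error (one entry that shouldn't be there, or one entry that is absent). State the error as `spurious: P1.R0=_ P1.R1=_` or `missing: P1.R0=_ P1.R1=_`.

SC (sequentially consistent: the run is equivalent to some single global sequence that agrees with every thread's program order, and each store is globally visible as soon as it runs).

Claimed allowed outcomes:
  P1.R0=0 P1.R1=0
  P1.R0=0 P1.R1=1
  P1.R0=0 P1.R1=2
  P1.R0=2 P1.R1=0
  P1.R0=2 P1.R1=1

spurious: P1.R0=2 P1.R1=0

outcome vector order: (P1.R0,P1.R1)
SC (4): <0 0>, <0 1>, <0 2>, <2 1>
claimed∖SC = {<2 0>}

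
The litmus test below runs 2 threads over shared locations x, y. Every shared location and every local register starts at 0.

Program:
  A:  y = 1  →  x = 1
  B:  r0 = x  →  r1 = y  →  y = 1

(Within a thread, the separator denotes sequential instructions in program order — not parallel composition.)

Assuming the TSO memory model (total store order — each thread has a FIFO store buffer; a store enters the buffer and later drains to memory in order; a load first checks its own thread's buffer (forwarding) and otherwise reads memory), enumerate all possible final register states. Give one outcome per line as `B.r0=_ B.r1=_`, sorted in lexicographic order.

B.r0=0 B.r1=0
B.r0=0 B.r1=1
B.r0=1 B.r1=1

outcome vector order: (B.r0,B.r1)
|TSO outcomes| = 3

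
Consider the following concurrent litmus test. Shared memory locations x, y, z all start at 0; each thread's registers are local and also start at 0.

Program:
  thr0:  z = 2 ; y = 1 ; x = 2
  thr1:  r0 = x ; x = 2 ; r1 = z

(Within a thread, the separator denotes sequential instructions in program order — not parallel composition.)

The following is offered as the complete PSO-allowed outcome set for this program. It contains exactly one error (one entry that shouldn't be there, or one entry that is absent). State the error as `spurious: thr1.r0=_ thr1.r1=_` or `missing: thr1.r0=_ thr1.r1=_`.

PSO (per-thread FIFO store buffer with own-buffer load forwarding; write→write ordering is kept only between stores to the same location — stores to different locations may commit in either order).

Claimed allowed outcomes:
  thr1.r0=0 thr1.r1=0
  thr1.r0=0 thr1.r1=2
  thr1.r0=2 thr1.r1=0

missing: thr1.r0=2 thr1.r1=2

outcome vector order: (thr1.r0,thr1.r1)
PSO: 4 outcomes — {(0,0); (0,2); (2,0); (2,2)}
PSO∖claimed = {(2,2)}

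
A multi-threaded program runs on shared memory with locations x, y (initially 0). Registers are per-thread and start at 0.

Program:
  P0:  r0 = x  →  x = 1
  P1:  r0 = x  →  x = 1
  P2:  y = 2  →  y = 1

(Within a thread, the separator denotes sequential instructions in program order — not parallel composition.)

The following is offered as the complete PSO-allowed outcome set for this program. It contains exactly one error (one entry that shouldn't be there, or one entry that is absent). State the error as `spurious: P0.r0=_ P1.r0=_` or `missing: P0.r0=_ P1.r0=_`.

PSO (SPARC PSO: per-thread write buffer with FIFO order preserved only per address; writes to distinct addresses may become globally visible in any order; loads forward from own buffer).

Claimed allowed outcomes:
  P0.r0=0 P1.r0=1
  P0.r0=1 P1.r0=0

missing: P0.r0=0 P1.r0=0

outcome vector order: (P0.r0,P1.r0)
under PSO → 00 01 10
PSO∖claimed = {00}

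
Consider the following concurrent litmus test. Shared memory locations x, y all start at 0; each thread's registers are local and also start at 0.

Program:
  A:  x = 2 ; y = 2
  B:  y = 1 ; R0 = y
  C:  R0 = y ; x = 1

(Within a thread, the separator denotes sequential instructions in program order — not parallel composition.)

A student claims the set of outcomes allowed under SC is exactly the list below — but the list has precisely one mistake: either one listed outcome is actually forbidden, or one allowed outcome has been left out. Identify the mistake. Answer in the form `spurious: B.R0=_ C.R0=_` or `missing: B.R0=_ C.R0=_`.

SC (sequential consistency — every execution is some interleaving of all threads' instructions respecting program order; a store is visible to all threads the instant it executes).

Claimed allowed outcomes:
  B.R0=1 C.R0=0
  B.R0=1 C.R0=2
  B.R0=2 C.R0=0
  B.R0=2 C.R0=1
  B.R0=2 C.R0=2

missing: B.R0=1 C.R0=1

outcome vector order: (B.R0,C.R0)
SC: 6 outcomes — {10 11 12 20 21 22}
SC∖claimed = {11}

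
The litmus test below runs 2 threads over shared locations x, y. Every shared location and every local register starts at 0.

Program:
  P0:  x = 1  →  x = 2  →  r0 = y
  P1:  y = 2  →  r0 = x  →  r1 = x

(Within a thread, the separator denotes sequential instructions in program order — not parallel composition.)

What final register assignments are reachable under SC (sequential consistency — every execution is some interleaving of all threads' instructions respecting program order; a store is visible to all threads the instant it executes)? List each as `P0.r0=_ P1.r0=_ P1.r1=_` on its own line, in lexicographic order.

outcome vector order: (P0.r0,P1.r0,P1.r1)
|SC outcomes| = 7

P0.r0=0 P1.r0=2 P1.r1=2
P0.r0=2 P1.r0=0 P1.r1=0
P0.r0=2 P1.r0=0 P1.r1=1
P0.r0=2 P1.r0=0 P1.r1=2
P0.r0=2 P1.r0=1 P1.r1=1
P0.r0=2 P1.r0=1 P1.r1=2
P0.r0=2 P1.r0=2 P1.r1=2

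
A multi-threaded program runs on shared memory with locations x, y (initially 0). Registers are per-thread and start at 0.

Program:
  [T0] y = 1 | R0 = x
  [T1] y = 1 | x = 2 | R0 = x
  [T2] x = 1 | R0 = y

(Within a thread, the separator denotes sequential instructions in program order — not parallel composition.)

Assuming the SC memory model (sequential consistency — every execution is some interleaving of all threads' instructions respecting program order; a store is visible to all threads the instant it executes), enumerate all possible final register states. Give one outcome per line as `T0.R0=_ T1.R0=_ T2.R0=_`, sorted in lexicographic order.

T0.R0=0 T1.R0=1 T2.R0=1
T0.R0=0 T1.R0=2 T2.R0=1
T0.R0=1 T1.R0=1 T2.R0=1
T0.R0=1 T1.R0=2 T2.R0=0
T0.R0=1 T1.R0=2 T2.R0=1
T0.R0=2 T1.R0=1 T2.R0=1
T0.R0=2 T1.R0=2 T2.R0=0
T0.R0=2 T1.R0=2 T2.R0=1

outcome vector order: (T0.R0,T1.R0,T2.R0)
|SC outcomes| = 8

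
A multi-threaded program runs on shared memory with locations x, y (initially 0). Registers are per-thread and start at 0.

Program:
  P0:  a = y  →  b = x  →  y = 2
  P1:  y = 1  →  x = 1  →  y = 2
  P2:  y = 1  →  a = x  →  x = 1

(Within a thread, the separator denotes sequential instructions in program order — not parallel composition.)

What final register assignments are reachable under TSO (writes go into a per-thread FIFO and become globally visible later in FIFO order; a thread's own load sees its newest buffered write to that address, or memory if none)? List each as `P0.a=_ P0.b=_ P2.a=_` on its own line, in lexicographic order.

P0.a=0 P0.b=0 P2.a=0
P0.a=0 P0.b=0 P2.a=1
P0.a=0 P0.b=1 P2.a=0
P0.a=0 P0.b=1 P2.a=1
P0.a=1 P0.b=0 P2.a=0
P0.a=1 P0.b=0 P2.a=1
P0.a=1 P0.b=1 P2.a=0
P0.a=1 P0.b=1 P2.a=1
P0.a=2 P0.b=1 P2.a=0
P0.a=2 P0.b=1 P2.a=1

outcome vector order: (P0.a,P0.b,P2.a)
|TSO outcomes| = 10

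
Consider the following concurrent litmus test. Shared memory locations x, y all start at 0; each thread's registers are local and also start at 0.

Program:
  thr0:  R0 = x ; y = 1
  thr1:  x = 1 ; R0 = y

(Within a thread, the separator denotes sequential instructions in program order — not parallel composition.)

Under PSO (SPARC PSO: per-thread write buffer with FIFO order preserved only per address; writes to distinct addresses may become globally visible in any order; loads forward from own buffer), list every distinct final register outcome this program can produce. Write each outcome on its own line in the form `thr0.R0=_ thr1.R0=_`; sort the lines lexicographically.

outcome vector order: (thr0.R0,thr1.R0)
|PSO outcomes| = 4

thr0.R0=0 thr1.R0=0
thr0.R0=0 thr1.R0=1
thr0.R0=1 thr1.R0=0
thr0.R0=1 thr1.R0=1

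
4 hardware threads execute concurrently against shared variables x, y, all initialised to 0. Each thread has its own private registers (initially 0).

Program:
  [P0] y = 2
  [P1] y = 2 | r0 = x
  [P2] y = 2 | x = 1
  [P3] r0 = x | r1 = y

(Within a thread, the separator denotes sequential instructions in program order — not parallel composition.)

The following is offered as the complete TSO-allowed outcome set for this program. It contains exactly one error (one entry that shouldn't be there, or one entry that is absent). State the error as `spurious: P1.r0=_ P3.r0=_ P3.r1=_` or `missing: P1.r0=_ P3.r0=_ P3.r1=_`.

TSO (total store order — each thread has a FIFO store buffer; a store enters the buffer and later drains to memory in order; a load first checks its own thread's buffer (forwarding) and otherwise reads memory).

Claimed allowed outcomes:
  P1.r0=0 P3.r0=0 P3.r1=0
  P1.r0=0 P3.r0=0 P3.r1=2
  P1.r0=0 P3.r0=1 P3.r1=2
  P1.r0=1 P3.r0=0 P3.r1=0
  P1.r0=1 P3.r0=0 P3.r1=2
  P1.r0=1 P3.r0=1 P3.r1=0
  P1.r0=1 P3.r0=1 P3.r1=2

outcome vector order: (P1.r0,P3.r0,P3.r1)
TSO: 6 outcomes — {<0 0 0> <0 0 2> <0 1 2> <1 0 0> <1 0 2> <1 1 2>}
claimed∖TSO = {<1 1 0>}

spurious: P1.r0=1 P3.r0=1 P3.r1=0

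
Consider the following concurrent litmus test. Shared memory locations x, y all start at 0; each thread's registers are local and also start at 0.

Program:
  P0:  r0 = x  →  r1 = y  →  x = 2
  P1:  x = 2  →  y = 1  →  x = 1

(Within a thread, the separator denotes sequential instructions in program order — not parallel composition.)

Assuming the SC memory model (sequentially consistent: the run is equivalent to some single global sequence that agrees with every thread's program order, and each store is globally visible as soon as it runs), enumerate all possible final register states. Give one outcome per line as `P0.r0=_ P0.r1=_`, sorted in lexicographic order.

outcome vector order: (P0.r0,P0.r1)
|SC outcomes| = 5

P0.r0=0 P0.r1=0
P0.r0=0 P0.r1=1
P0.r0=1 P0.r1=1
P0.r0=2 P0.r1=0
P0.r0=2 P0.r1=1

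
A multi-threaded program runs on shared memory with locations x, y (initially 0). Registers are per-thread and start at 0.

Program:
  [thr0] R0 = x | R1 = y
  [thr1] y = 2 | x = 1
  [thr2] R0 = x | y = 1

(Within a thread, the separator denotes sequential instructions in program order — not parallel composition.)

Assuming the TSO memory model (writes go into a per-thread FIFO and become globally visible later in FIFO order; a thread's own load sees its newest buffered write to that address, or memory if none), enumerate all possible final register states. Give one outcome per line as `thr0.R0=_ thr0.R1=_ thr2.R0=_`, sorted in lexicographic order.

thr0.R0=0 thr0.R1=0 thr2.R0=0
thr0.R0=0 thr0.R1=0 thr2.R0=1
thr0.R0=0 thr0.R1=1 thr2.R0=0
thr0.R0=0 thr0.R1=1 thr2.R0=1
thr0.R0=0 thr0.R1=2 thr2.R0=0
thr0.R0=0 thr0.R1=2 thr2.R0=1
thr0.R0=1 thr0.R1=1 thr2.R0=0
thr0.R0=1 thr0.R1=1 thr2.R0=1
thr0.R0=1 thr0.R1=2 thr2.R0=0
thr0.R0=1 thr0.R1=2 thr2.R0=1

outcome vector order: (thr0.R0,thr0.R1,thr2.R0)
|TSO outcomes| = 10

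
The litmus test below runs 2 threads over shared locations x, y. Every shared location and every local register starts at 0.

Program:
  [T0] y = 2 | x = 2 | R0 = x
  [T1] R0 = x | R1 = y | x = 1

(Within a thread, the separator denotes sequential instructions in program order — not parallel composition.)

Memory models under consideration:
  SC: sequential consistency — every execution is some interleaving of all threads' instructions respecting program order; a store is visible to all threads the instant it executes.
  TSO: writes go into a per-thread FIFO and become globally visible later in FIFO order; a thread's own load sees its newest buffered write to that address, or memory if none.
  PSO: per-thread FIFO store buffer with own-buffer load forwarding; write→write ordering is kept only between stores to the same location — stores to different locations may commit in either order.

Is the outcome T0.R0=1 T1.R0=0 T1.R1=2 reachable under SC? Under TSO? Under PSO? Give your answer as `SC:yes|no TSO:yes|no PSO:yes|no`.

SC:yes TSO:yes PSO:yes

outcome vector order: (T0.R0,T1.R0,T1.R1)
under SC → (1,0,0), (1,0,2), (1,2,2), (2,0,0), (2,0,2), (2,2,2)
under TSO → (1,0,0), (1,0,2), (1,2,2), (2,0,0), (2,0,2), (2,2,2)
under PSO → (1,0,0), (1,0,2), (1,2,0), (1,2,2), (2,0,0), (2,0,2), (2,2,0), (2,2,2)
target (1,0,2) ∈ {SC,TSO,PSO}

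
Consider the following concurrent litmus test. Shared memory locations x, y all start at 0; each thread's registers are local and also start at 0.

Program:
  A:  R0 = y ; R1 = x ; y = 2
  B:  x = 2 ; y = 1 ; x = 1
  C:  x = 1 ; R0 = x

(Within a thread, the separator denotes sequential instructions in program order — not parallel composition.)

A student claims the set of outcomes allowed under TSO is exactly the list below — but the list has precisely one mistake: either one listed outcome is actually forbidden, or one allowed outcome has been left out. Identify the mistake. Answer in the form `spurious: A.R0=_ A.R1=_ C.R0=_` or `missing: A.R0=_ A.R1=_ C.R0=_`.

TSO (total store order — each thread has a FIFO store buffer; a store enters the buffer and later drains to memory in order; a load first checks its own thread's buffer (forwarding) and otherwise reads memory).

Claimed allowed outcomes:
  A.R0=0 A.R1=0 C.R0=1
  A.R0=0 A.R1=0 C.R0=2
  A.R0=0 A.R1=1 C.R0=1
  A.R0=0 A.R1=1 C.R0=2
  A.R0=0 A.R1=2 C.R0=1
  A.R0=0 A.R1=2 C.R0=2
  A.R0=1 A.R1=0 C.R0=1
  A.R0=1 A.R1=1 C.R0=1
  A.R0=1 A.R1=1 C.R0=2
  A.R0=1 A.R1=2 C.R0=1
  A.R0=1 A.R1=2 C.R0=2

outcome vector order: (A.R0,A.R1,C.R0)
under TSO → 001; 002; 011; 012; 021; 022; 111; 112; 121; 122
claimed∖TSO = {101}

spurious: A.R0=1 A.R1=0 C.R0=1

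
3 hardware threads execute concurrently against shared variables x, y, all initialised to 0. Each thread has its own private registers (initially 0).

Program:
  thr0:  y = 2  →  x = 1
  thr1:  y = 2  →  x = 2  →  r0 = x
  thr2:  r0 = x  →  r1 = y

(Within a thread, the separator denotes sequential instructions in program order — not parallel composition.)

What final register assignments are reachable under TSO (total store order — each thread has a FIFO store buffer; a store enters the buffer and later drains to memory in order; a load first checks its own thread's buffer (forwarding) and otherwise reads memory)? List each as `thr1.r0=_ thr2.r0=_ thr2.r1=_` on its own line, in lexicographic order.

outcome vector order: (thr1.r0,thr2.r0,thr2.r1)
|TSO outcomes| = 8

thr1.r0=1 thr2.r0=0 thr2.r1=0
thr1.r0=1 thr2.r0=0 thr2.r1=2
thr1.r0=1 thr2.r0=1 thr2.r1=2
thr1.r0=1 thr2.r0=2 thr2.r1=2
thr1.r0=2 thr2.r0=0 thr2.r1=0
thr1.r0=2 thr2.r0=0 thr2.r1=2
thr1.r0=2 thr2.r0=1 thr2.r1=2
thr1.r0=2 thr2.r0=2 thr2.r1=2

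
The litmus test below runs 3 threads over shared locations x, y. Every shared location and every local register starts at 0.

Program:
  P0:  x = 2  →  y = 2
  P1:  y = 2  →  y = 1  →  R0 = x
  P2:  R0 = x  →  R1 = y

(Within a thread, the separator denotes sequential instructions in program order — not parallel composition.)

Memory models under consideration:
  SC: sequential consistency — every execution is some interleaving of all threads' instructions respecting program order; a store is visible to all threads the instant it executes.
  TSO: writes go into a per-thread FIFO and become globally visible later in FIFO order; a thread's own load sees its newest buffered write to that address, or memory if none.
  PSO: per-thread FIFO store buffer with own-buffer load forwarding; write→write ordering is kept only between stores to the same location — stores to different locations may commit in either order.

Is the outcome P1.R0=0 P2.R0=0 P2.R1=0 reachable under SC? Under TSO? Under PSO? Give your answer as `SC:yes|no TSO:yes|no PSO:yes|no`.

SC:yes TSO:yes PSO:yes

outcome vector order: (P1.R0,P2.R0,P2.R1)
SC (11): 0/0/0 0/0/1 0/0/2 0/2/1 0/2/2 2/0/0 2/0/1 2/0/2 2/2/0 2/2/1 2/2/2
TSO (12): 0/0/0 0/0/1 0/0/2 0/2/0 0/2/1 0/2/2 2/0/0 2/0/1 2/0/2 2/2/0 2/2/1 2/2/2
PSO (12): 0/0/0 0/0/1 0/0/2 0/2/0 0/2/1 0/2/2 2/0/0 2/0/1 2/0/2 2/2/0 2/2/1 2/2/2
target 0/0/0 ∈ {SC,TSO,PSO}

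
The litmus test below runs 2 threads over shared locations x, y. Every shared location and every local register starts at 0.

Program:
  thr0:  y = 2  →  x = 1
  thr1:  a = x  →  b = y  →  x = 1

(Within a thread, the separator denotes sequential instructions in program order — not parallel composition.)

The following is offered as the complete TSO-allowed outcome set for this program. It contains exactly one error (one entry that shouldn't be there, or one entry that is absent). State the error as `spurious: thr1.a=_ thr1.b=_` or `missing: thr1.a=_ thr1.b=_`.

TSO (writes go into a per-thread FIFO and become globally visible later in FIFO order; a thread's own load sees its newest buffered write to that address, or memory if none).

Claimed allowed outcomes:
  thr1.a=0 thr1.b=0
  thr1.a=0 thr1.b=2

missing: thr1.a=1 thr1.b=2

outcome vector order: (thr1.a,thr1.b)
TSO (3): 0/0; 0/2; 1/2
TSO∖claimed = {1/2}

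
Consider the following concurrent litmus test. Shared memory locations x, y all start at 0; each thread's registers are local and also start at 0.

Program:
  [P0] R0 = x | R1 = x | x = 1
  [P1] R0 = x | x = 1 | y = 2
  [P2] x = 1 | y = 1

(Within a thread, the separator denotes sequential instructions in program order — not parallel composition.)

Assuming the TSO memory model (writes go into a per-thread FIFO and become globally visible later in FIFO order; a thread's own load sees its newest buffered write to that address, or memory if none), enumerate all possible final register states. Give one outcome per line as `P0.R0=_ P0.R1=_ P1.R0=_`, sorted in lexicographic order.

P0.R0=0 P0.R1=0 P1.R0=0
P0.R0=0 P0.R1=0 P1.R0=1
P0.R0=0 P0.R1=1 P1.R0=0
P0.R0=0 P0.R1=1 P1.R0=1
P0.R0=1 P0.R1=1 P1.R0=0
P0.R0=1 P0.R1=1 P1.R0=1

outcome vector order: (P0.R0,P0.R1,P1.R0)
|TSO outcomes| = 6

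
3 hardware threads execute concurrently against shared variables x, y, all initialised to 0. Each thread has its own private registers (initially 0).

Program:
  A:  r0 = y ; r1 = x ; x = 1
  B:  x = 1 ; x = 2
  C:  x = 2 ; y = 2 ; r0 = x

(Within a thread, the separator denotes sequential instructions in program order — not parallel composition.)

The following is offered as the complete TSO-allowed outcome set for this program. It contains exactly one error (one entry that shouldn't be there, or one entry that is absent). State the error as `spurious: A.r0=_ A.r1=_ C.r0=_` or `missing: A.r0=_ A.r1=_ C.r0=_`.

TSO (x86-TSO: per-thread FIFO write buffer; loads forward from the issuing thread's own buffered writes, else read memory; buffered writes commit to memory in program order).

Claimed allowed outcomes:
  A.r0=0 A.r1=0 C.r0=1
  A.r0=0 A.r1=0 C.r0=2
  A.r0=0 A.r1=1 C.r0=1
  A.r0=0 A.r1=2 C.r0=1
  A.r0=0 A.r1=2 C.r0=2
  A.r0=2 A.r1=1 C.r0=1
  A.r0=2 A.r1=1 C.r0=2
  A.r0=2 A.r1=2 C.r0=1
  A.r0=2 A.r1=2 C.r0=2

missing: A.r0=0 A.r1=1 C.r0=2

outcome vector order: (A.r0,A.r1,C.r0)
under TSO → <0 0 1> <0 0 2> <0 1 1> <0 1 2> <0 2 1> <0 2 2> <2 1 1> <2 1 2> <2 2 1> <2 2 2>
TSO∖claimed = {<0 1 2>}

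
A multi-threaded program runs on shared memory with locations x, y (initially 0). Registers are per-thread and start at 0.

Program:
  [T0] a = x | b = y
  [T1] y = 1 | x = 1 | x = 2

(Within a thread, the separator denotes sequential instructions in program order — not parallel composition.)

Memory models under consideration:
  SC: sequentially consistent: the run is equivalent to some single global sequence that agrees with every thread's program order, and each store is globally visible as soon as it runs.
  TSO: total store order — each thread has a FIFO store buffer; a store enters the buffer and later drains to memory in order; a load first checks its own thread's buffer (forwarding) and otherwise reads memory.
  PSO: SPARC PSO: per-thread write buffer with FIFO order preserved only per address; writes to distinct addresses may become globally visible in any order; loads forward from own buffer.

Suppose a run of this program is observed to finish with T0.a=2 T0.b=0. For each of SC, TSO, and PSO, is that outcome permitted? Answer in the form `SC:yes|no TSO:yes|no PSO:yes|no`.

outcome vector order: (T0.a,T0.b)
[SC] allowed = {0/0 0/1 1/1 2/1}
[TSO] allowed = {0/0 0/1 1/1 2/1}
[PSO] allowed = {0/0 0/1 1/0 1/1 2/0 2/1}
target 2/0 ∈ {PSO}

SC:no TSO:no PSO:yes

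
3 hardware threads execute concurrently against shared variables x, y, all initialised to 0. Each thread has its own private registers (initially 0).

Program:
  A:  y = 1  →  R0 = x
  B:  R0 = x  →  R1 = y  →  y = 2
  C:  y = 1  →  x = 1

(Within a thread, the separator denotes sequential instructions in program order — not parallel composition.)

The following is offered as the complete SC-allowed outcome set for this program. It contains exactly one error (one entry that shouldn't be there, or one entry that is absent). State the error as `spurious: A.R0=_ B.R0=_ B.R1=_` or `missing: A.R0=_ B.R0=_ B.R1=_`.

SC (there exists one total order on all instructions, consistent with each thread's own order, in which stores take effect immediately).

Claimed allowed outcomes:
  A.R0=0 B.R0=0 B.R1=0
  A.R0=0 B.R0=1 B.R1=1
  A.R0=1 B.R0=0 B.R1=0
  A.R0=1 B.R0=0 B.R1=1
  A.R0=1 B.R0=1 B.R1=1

missing: A.R0=0 B.R0=0 B.R1=1

outcome vector order: (A.R0,B.R0,B.R1)
[SC] allowed = {000, 001, 011, 100, 101, 111}
SC∖claimed = {001}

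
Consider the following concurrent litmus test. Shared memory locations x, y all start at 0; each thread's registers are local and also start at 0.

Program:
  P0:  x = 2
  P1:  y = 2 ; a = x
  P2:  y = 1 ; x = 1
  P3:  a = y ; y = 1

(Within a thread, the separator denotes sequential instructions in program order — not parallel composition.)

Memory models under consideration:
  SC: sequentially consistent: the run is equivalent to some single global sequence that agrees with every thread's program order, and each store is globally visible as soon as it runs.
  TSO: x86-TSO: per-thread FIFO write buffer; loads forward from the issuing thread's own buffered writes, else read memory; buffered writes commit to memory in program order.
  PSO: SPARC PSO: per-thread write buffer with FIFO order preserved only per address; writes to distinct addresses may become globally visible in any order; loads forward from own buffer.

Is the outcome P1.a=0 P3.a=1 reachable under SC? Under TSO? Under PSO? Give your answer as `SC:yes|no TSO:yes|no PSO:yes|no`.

SC:yes TSO:yes PSO:yes

outcome vector order: (P1.a,P3.a)
under SC → <0 0> <0 1> <0 2> <1 0> <1 1> <1 2> <2 0> <2 1> <2 2>
under TSO → <0 0> <0 1> <0 2> <1 0> <1 1> <1 2> <2 0> <2 1> <2 2>
under PSO → <0 0> <0 1> <0 2> <1 0> <1 1> <1 2> <2 0> <2 1> <2 2>
target <0 1> ∈ {SC,TSO,PSO}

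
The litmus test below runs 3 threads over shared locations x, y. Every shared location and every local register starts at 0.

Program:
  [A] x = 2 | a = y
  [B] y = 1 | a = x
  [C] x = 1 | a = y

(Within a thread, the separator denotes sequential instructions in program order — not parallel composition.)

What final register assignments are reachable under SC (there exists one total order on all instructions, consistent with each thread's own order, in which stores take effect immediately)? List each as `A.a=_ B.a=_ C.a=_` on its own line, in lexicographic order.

A.a=0 B.a=1 C.a=0
A.a=0 B.a=1 C.a=1
A.a=0 B.a=2 C.a=0
A.a=0 B.a=2 C.a=1
A.a=1 B.a=0 C.a=1
A.a=1 B.a=1 C.a=0
A.a=1 B.a=1 C.a=1
A.a=1 B.a=2 C.a=0
A.a=1 B.a=2 C.a=1

outcome vector order: (A.a,B.a,C.a)
|SC outcomes| = 9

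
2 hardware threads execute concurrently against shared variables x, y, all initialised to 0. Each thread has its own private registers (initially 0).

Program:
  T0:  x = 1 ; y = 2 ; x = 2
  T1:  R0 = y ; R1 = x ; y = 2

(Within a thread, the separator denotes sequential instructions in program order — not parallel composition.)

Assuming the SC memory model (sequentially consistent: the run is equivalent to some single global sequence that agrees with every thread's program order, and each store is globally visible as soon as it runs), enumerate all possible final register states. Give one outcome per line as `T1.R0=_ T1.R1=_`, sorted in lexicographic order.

T1.R0=0 T1.R1=0
T1.R0=0 T1.R1=1
T1.R0=0 T1.R1=2
T1.R0=2 T1.R1=1
T1.R0=2 T1.R1=2

outcome vector order: (T1.R0,T1.R1)
|SC outcomes| = 5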